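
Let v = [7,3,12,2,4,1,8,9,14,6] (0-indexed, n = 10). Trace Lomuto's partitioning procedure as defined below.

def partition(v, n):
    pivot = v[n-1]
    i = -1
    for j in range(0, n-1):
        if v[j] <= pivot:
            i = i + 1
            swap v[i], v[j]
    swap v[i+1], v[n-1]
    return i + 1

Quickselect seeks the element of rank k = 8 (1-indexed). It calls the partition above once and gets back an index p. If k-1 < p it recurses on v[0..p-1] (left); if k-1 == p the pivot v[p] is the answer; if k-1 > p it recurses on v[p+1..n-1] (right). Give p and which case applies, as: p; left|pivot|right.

4; right

pivot = v[9] = 6; i = -1
j=0: v[0]=7 > 6 → no swap
j=1: v[1]=3 ≤ 6 → i=0, swap v[0],v[1] → [3,7,12,2,4,1,8,9,14,6]
j=2: v[2]=12 > 6 → no swap
j=3: v[3]=2 ≤ 6 → i=1, swap v[1],v[3] → [3,2,12,7,4,1,8,9,14,6]
j=4: v[4]=4 ≤ 6 → i=2, swap v[2],v[4] → [3,2,4,7,12,1,8,9,14,6]
j=5: v[5]=1 ≤ 6 → i=3, swap v[3],v[5] → [3,2,4,1,12,7,8,9,14,6]
j=6: v[6]=8 > 6 → no swap
j=7: v[7]=9 > 6 → no swap
j=8: v[8]=14 > 6 → no swap
final swap v[4],v[9] → [3,2,4,1,6,7,8,9,14,12]; return 4
p = 4; k-1 = 7 > 4 ⇒ right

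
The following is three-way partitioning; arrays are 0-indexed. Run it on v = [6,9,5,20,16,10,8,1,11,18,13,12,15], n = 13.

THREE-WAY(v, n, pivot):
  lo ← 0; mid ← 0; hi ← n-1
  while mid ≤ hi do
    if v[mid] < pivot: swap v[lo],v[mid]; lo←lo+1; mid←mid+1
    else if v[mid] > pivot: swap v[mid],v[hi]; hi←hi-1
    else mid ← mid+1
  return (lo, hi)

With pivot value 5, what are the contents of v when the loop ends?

[1,5,20,16,10,8,9,11,18,13,12,15,6]

lo=0 mid=0 hi=12
6>5: swap(0,12), hi=11 ⇒ [15,9,5,20,16,10,8,1,11,18,13,12,6]
15>5: swap(0,11), hi=10 ⇒ [12,9,5,20,16,10,8,1,11,18,13,15,6]
12>5: swap(0,10), hi=9 ⇒ [13,9,5,20,16,10,8,1,11,18,12,15,6]
13>5: swap(0,9), hi=8 ⇒ [18,9,5,20,16,10,8,1,11,13,12,15,6]
18>5: swap(0,8), hi=7 ⇒ [11,9,5,20,16,10,8,1,18,13,12,15,6]
11>5: swap(0,7), hi=6 ⇒ [1,9,5,20,16,10,8,11,18,13,12,15,6]
1<5: swap(0,0), lo=1 mid=1 ⇒ [1,9,5,20,16,10,8,11,18,13,12,15,6]
9>5: swap(1,6), hi=5 ⇒ [1,8,5,20,16,10,9,11,18,13,12,15,6]
8>5: swap(1,5), hi=4 ⇒ [1,10,5,20,16,8,9,11,18,13,12,15,6]
10>5: swap(1,4), hi=3 ⇒ [1,16,5,20,10,8,9,11,18,13,12,15,6]
16>5: swap(1,3), hi=2 ⇒ [1,20,5,16,10,8,9,11,18,13,12,15,6]
20>5: swap(1,2), hi=1 ⇒ [1,5,20,16,10,8,9,11,18,13,12,15,6]
5=5: mid=2
done. lo=1 hi=1; v=[1,5,20,16,10,8,9,11,18,13,12,15,6]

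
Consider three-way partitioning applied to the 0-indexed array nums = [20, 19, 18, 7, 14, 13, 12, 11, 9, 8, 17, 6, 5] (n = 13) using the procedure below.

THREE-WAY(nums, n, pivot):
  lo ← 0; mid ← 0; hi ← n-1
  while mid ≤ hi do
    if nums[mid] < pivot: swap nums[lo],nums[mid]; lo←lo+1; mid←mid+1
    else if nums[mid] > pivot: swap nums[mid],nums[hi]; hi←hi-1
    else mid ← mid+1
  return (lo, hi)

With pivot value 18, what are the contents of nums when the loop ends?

[5, 6, 7, 14, 13, 12, 11, 9, 8, 17, 18, 19, 20]

pivot = 18; lo=0, mid=0, hi=12
nums[mid]=20>18: swap nums[0],nums[12]; hi=11 → [5, 19, 18, 7, 14, 13, 12, 11, 9, 8, 17, 6, 20]
nums[mid]=5<18: swap nums[0],nums[0]; lo=1,mid=1 → [5, 19, 18, 7, 14, 13, 12, 11, 9, 8, 17, 6, 20]
nums[mid]=19>18: swap nums[1],nums[11]; hi=10 → [5, 6, 18, 7, 14, 13, 12, 11, 9, 8, 17, 19, 20]
nums[mid]=6<18: swap nums[1],nums[1]; lo=2,mid=2 → [5, 6, 18, 7, 14, 13, 12, 11, 9, 8, 17, 19, 20]
nums[mid]=18=18: mid=3
nums[mid]=7<18: swap nums[2],nums[3]; lo=3,mid=4 → [5, 6, 7, 18, 14, 13, 12, 11, 9, 8, 17, 19, 20]
nums[mid]=14<18: swap nums[3],nums[4]; lo=4,mid=5 → [5, 6, 7, 14, 18, 13, 12, 11, 9, 8, 17, 19, 20]
nums[mid]=13<18: swap nums[4],nums[5]; lo=5,mid=6 → [5, 6, 7, 14, 13, 18, 12, 11, 9, 8, 17, 19, 20]
nums[mid]=12<18: swap nums[5],nums[6]; lo=6,mid=7 → [5, 6, 7, 14, 13, 12, 18, 11, 9, 8, 17, 19, 20]
nums[mid]=11<18: swap nums[6],nums[7]; lo=7,mid=8 → [5, 6, 7, 14, 13, 12, 11, 18, 9, 8, 17, 19, 20]
nums[mid]=9<18: swap nums[7],nums[8]; lo=8,mid=9 → [5, 6, 7, 14, 13, 12, 11, 9, 18, 8, 17, 19, 20]
nums[mid]=8<18: swap nums[8],nums[9]; lo=9,mid=10 → [5, 6, 7, 14, 13, 12, 11, 9, 8, 18, 17, 19, 20]
nums[mid]=17<18: swap nums[9],nums[10]; lo=10,mid=11 → [5, 6, 7, 14, 13, 12, 11, 9, 8, 17, 18, 19, 20]
end: lo=10, hi=10; nums = [5, 6, 7, 14, 13, 12, 11, 9, 8, 17, 18, 19, 20]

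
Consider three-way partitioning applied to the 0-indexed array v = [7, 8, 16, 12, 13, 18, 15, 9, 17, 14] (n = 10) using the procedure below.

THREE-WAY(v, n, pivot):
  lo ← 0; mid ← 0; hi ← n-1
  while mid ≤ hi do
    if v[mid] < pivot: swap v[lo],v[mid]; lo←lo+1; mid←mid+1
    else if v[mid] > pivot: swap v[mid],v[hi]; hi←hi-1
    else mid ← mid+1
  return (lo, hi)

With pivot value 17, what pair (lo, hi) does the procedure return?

pivot = 17; lo=0, mid=0, hi=9
v[mid]=7<17: swap v[0],v[0]; lo=1,mid=1 → [7, 8, 16, 12, 13, 18, 15, 9, 17, 14]
v[mid]=8<17: swap v[1],v[1]; lo=2,mid=2 → [7, 8, 16, 12, 13, 18, 15, 9, 17, 14]
v[mid]=16<17: swap v[2],v[2]; lo=3,mid=3 → [7, 8, 16, 12, 13, 18, 15, 9, 17, 14]
v[mid]=12<17: swap v[3],v[3]; lo=4,mid=4 → [7, 8, 16, 12, 13, 18, 15, 9, 17, 14]
v[mid]=13<17: swap v[4],v[4]; lo=5,mid=5 → [7, 8, 16, 12, 13, 18, 15, 9, 17, 14]
v[mid]=18>17: swap v[5],v[9]; hi=8 → [7, 8, 16, 12, 13, 14, 15, 9, 17, 18]
v[mid]=14<17: swap v[5],v[5]; lo=6,mid=6 → [7, 8, 16, 12, 13, 14, 15, 9, 17, 18]
v[mid]=15<17: swap v[6],v[6]; lo=7,mid=7 → [7, 8, 16, 12, 13, 14, 15, 9, 17, 18]
v[mid]=9<17: swap v[7],v[7]; lo=8,mid=8 → [7, 8, 16, 12, 13, 14, 15, 9, 17, 18]
v[mid]=17=17: mid=9
end: lo=8, hi=8; v = [7, 8, 16, 12, 13, 14, 15, 9, 17, 18]

(8, 8)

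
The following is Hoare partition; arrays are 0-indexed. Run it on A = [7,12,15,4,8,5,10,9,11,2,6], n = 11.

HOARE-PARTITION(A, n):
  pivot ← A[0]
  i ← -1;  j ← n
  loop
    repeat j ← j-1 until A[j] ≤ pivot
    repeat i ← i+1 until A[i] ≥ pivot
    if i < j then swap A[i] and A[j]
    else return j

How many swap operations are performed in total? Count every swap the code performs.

pivot = A[0] = 7; i = -1, j = 11
j→10 (A[10]=6≤7), i→0 (A[0]=7≥7); i<j, swap → [6,12,15,4,8,5,10,9,11,2,7]
j→9 (A[9]=2≤7), i→1 (A[1]=12≥7); i<j, swap → [6,2,15,4,8,5,10,9,11,12,7]
j→5 (A[5]=5≤7), i→2 (A[2]=15≥7); i<j, swap → [6,2,5,4,8,15,10,9,11,12,7]
j→3, i→4; i≥j, return j=3. A = [6,2,5,4,8,15,10,9,11,12,7]

3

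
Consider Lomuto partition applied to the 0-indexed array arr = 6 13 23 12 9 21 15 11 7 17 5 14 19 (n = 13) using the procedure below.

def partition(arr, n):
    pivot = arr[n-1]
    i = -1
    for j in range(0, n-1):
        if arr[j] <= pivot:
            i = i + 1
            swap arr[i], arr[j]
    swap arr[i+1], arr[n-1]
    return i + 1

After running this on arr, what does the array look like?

6 13 12 9 15 11 7 17 5 14 19 21 23

pivot = arr[12] = 19; i = -1
j=0: arr[0]=6 ≤ 19 → i=0, swap arr[0],arr[0] (no change) → 6 13 23 12 9 21 15 11 7 17 5 14 19
j=1: arr[1]=13 ≤ 19 → i=1, swap arr[1],arr[1] (no change) → 6 13 23 12 9 21 15 11 7 17 5 14 19
j=2: arr[2]=23 > 19 → no swap
j=3: arr[3]=12 ≤ 19 → i=2, swap arr[2],arr[3] → 6 13 12 23 9 21 15 11 7 17 5 14 19
j=4: arr[4]=9 ≤ 19 → i=3, swap arr[3],arr[4] → 6 13 12 9 23 21 15 11 7 17 5 14 19
j=5: arr[5]=21 > 19 → no swap
j=6: arr[6]=15 ≤ 19 → i=4, swap arr[4],arr[6] → 6 13 12 9 15 21 23 11 7 17 5 14 19
j=7: arr[7]=11 ≤ 19 → i=5, swap arr[5],arr[7] → 6 13 12 9 15 11 23 21 7 17 5 14 19
j=8: arr[8]=7 ≤ 19 → i=6, swap arr[6],arr[8] → 6 13 12 9 15 11 7 21 23 17 5 14 19
j=9: arr[9]=17 ≤ 19 → i=7, swap arr[7],arr[9] → 6 13 12 9 15 11 7 17 23 21 5 14 19
j=10: arr[10]=5 ≤ 19 → i=8, swap arr[8],arr[10] → 6 13 12 9 15 11 7 17 5 21 23 14 19
j=11: arr[11]=14 ≤ 19 → i=9, swap arr[9],arr[11] → 6 13 12 9 15 11 7 17 5 14 23 21 19
final swap arr[10],arr[12] → 6 13 12 9 15 11 7 17 5 14 19 21 23; return 10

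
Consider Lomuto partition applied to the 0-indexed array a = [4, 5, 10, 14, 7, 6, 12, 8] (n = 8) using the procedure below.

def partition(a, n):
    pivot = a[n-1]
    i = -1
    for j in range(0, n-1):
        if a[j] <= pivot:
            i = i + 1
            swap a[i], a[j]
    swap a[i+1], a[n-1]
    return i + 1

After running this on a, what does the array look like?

[4, 5, 7, 6, 8, 14, 12, 10]

pivot=8, i=-1
j=0: 4≤8, i=0, swap(0,0) ⇒ [4, 5, 10, 14, 7, 6, 12, 8]
j=1: 5≤8, i=1, swap(1,1) ⇒ [4, 5, 10, 14, 7, 6, 12, 8]
j=2: 10>8, skip
j=3: 14>8, skip
j=4: 7≤8, i=2, swap(2,4) ⇒ [4, 5, 7, 14, 10, 6, 12, 8]
j=5: 6≤8, i=3, swap(3,5) ⇒ [4, 5, 7, 6, 10, 14, 12, 8]
j=6: 12>8, skip
swap(4,7) ⇒ [4, 5, 7, 6, 8, 14, 12, 10]; return 4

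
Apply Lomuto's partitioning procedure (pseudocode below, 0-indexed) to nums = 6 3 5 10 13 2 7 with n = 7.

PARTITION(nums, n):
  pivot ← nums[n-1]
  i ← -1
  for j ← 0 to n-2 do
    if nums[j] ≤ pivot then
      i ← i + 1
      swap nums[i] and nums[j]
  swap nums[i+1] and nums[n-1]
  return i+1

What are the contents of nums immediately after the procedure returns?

pivot = nums[6] = 7; i = -1
j=0: nums[0]=6 ≤ 7 → i=0, swap nums[0],nums[0] (no change) → 6 3 5 10 13 2 7
j=1: nums[1]=3 ≤ 7 → i=1, swap nums[1],nums[1] (no change) → 6 3 5 10 13 2 7
j=2: nums[2]=5 ≤ 7 → i=2, swap nums[2],nums[2] (no change) → 6 3 5 10 13 2 7
j=3: nums[3]=10 > 7 → no swap
j=4: nums[4]=13 > 7 → no swap
j=5: nums[5]=2 ≤ 7 → i=3, swap nums[3],nums[5] → 6 3 5 2 13 10 7
final swap nums[4],nums[6] → 6 3 5 2 7 10 13; return 4

6 3 5 2 7 10 13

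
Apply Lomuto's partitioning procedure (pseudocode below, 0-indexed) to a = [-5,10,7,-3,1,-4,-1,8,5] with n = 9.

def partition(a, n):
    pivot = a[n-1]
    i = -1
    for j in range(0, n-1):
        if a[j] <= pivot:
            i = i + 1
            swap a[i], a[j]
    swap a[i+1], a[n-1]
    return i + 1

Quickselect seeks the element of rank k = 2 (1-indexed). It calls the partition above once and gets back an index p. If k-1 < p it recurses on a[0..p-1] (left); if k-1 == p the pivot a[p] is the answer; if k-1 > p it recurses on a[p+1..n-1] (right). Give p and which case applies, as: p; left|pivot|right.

5; left

pivot = a[8] = 5; i = -1
j=0: a[0]=-5 ≤ 5 → i=0, swap a[0],a[0] (no change) → [-5,10,7,-3,1,-4,-1,8,5]
j=1: a[1]=10 > 5 → no swap
j=2: a[2]=7 > 5 → no swap
j=3: a[3]=-3 ≤ 5 → i=1, swap a[1],a[3] → [-5,-3,7,10,1,-4,-1,8,5]
j=4: a[4]=1 ≤ 5 → i=2, swap a[2],a[4] → [-5,-3,1,10,7,-4,-1,8,5]
j=5: a[5]=-4 ≤ 5 → i=3, swap a[3],a[5] → [-5,-3,1,-4,7,10,-1,8,5]
j=6: a[6]=-1 ≤ 5 → i=4, swap a[4],a[6] → [-5,-3,1,-4,-1,10,7,8,5]
j=7: a[7]=8 > 5 → no swap
final swap a[5],a[8] → [-5,-3,1,-4,-1,5,7,8,10]; return 5
p = 5; k-1 = 1 < 5 ⇒ left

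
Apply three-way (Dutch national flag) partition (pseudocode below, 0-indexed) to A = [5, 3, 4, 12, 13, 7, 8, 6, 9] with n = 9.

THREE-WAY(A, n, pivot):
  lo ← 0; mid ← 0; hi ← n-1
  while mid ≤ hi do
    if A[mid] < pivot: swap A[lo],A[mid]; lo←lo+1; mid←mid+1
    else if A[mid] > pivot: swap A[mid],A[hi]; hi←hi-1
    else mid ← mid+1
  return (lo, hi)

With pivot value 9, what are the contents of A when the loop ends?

[5, 3, 4, 6, 7, 8, 9, 13, 12]

lo=0 mid=0 hi=8
5<9: swap(0,0), lo=1 mid=1 ⇒ [5, 3, 4, 12, 13, 7, 8, 6, 9]
3<9: swap(1,1), lo=2 mid=2 ⇒ [5, 3, 4, 12, 13, 7, 8, 6, 9]
4<9: swap(2,2), lo=3 mid=3 ⇒ [5, 3, 4, 12, 13, 7, 8, 6, 9]
12>9: swap(3,8), hi=7 ⇒ [5, 3, 4, 9, 13, 7, 8, 6, 12]
9=9: mid=4
13>9: swap(4,7), hi=6 ⇒ [5, 3, 4, 9, 6, 7, 8, 13, 12]
6<9: swap(3,4), lo=4 mid=5 ⇒ [5, 3, 4, 6, 9, 7, 8, 13, 12]
7<9: swap(4,5), lo=5 mid=6 ⇒ [5, 3, 4, 6, 7, 9, 8, 13, 12]
8<9: swap(5,6), lo=6 mid=7 ⇒ [5, 3, 4, 6, 7, 8, 9, 13, 12]
done. lo=6 hi=6; A=[5, 3, 4, 6, 7, 8, 9, 13, 12]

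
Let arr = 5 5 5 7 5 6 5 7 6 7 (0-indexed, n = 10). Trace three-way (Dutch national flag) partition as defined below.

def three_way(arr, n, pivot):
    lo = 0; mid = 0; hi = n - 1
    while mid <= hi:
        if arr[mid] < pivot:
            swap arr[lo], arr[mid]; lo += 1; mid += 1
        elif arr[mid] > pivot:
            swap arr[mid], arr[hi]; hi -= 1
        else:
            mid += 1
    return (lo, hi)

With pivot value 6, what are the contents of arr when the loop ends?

lo=0 mid=0 hi=9
5<6: swap(0,0), lo=1 mid=1 ⇒ 5 5 5 7 5 6 5 7 6 7
5<6: swap(1,1), lo=2 mid=2 ⇒ 5 5 5 7 5 6 5 7 6 7
5<6: swap(2,2), lo=3 mid=3 ⇒ 5 5 5 7 5 6 5 7 6 7
7>6: swap(3,9), hi=8 ⇒ 5 5 5 7 5 6 5 7 6 7
7>6: swap(3,8), hi=7 ⇒ 5 5 5 6 5 6 5 7 7 7
6=6: mid=4
5<6: swap(3,4), lo=4 mid=5 ⇒ 5 5 5 5 6 6 5 7 7 7
6=6: mid=6
5<6: swap(4,6), lo=5 mid=7 ⇒ 5 5 5 5 5 6 6 7 7 7
7>6: swap(7,7), hi=6 ⇒ 5 5 5 5 5 6 6 7 7 7
done. lo=5 hi=6; arr=5 5 5 5 5 6 6 7 7 7

5 5 5 5 5 6 6 7 7 7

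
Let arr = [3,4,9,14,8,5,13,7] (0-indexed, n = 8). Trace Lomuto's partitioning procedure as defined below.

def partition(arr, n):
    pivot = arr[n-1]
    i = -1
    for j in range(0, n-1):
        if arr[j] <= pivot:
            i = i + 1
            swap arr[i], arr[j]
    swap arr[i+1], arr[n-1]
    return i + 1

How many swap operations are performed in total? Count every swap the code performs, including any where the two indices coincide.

pivot=7, i=-1
j=0: 3≤7, i=0, swap(0,0) ⇒ [3,4,9,14,8,5,13,7]
j=1: 4≤7, i=1, swap(1,1) ⇒ [3,4,9,14,8,5,13,7]
j=2: 9>7, skip
j=3: 14>7, skip
j=4: 8>7, skip
j=5: 5≤7, i=2, swap(2,5) ⇒ [3,4,5,14,8,9,13,7]
j=6: 13>7, skip
swap(3,7) ⇒ [3,4,5,7,8,9,13,14]; return 3

4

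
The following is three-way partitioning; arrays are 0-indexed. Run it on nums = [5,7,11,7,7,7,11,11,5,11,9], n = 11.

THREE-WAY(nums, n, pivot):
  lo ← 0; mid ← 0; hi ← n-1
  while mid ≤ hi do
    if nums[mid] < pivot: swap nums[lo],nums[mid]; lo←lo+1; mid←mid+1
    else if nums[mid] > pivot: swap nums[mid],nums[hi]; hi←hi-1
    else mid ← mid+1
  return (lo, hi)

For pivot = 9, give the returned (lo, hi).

pivot = 9; lo=0, mid=0, hi=10
nums[mid]=5<9: swap nums[0],nums[0]; lo=1,mid=1 → [5,7,11,7,7,7,11,11,5,11,9]
nums[mid]=7<9: swap nums[1],nums[1]; lo=2,mid=2 → [5,7,11,7,7,7,11,11,5,11,9]
nums[mid]=11>9: swap nums[2],nums[10]; hi=9 → [5,7,9,7,7,7,11,11,5,11,11]
nums[mid]=9=9: mid=3
nums[mid]=7<9: swap nums[2],nums[3]; lo=3,mid=4 → [5,7,7,9,7,7,11,11,5,11,11]
nums[mid]=7<9: swap nums[3],nums[4]; lo=4,mid=5 → [5,7,7,7,9,7,11,11,5,11,11]
nums[mid]=7<9: swap nums[4],nums[5]; lo=5,mid=6 → [5,7,7,7,7,9,11,11,5,11,11]
nums[mid]=11>9: swap nums[6],nums[9]; hi=8 → [5,7,7,7,7,9,11,11,5,11,11]
nums[mid]=11>9: swap nums[6],nums[8]; hi=7 → [5,7,7,7,7,9,5,11,11,11,11]
nums[mid]=5<9: swap nums[5],nums[6]; lo=6,mid=7 → [5,7,7,7,7,5,9,11,11,11,11]
nums[mid]=11>9: swap nums[7],nums[7]; hi=6 → [5,7,7,7,7,5,9,11,11,11,11]
end: lo=6, hi=6; nums = [5,7,7,7,7,5,9,11,11,11,11]

(6, 6)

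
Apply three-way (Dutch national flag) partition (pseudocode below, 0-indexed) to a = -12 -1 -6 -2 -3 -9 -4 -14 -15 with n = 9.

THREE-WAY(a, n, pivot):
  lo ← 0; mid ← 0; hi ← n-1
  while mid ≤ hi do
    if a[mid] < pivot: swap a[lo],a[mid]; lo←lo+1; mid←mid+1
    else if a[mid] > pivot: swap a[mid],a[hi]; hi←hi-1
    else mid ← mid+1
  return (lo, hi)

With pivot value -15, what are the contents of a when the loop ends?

-15 -6 -2 -3 -9 -4 -14 -1 -12

lo=0 mid=0 hi=8
-12>-15: swap(0,8), hi=7 ⇒ -15 -1 -6 -2 -3 -9 -4 -14 -12
-15=-15: mid=1
-1>-15: swap(1,7), hi=6 ⇒ -15 -14 -6 -2 -3 -9 -4 -1 -12
-14>-15: swap(1,6), hi=5 ⇒ -15 -4 -6 -2 -3 -9 -14 -1 -12
-4>-15: swap(1,5), hi=4 ⇒ -15 -9 -6 -2 -3 -4 -14 -1 -12
-9>-15: swap(1,4), hi=3 ⇒ -15 -3 -6 -2 -9 -4 -14 -1 -12
-3>-15: swap(1,3), hi=2 ⇒ -15 -2 -6 -3 -9 -4 -14 -1 -12
-2>-15: swap(1,2), hi=1 ⇒ -15 -6 -2 -3 -9 -4 -14 -1 -12
-6>-15: swap(1,1), hi=0 ⇒ -15 -6 -2 -3 -9 -4 -14 -1 -12
done. lo=0 hi=0; a=-15 -6 -2 -3 -9 -4 -14 -1 -12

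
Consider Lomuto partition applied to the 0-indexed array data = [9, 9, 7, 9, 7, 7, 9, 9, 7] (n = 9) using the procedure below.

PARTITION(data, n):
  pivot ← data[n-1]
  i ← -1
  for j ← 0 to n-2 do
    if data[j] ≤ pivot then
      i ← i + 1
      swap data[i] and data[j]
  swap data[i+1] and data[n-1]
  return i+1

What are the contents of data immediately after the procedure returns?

[7, 7, 7, 7, 9, 9, 9, 9, 9]

pivot=7, i=-1
j=0: 9>7, skip
j=1: 9>7, skip
j=2: 7≤7, i=0, swap(0,2) ⇒ [7, 9, 9, 9, 7, 7, 9, 9, 7]
j=3: 9>7, skip
j=4: 7≤7, i=1, swap(1,4) ⇒ [7, 7, 9, 9, 9, 7, 9, 9, 7]
j=5: 7≤7, i=2, swap(2,5) ⇒ [7, 7, 7, 9, 9, 9, 9, 9, 7]
j=6: 9>7, skip
j=7: 9>7, skip
swap(3,8) ⇒ [7, 7, 7, 7, 9, 9, 9, 9, 9]; return 3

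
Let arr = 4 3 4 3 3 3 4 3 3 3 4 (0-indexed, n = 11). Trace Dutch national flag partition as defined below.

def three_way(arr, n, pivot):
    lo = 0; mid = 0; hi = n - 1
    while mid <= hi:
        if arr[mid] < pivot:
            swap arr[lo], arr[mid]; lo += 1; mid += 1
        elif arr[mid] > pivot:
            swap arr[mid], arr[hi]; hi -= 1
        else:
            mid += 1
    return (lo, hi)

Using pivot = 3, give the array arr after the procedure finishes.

lo=0 mid=0 hi=10
4>3: swap(0,10), hi=9 ⇒ 4 3 4 3 3 3 4 3 3 3 4
4>3: swap(0,9), hi=8 ⇒ 3 3 4 3 3 3 4 3 3 4 4
3=3: mid=1
3=3: mid=2
4>3: swap(2,8), hi=7 ⇒ 3 3 3 3 3 3 4 3 4 4 4
3=3: mid=3
3=3: mid=4
3=3: mid=5
3=3: mid=6
4>3: swap(6,7), hi=6 ⇒ 3 3 3 3 3 3 3 4 4 4 4
3=3: mid=7
done. lo=0 hi=6; arr=3 3 3 3 3 3 3 4 4 4 4

3 3 3 3 3 3 3 4 4 4 4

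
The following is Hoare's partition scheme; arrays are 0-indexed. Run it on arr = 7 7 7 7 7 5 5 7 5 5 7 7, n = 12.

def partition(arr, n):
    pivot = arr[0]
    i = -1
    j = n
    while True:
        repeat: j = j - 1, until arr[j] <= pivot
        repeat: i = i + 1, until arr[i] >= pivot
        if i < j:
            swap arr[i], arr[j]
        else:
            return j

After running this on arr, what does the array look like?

pivot=7
j stops at 11 (7), i stops at 0 (7); swap ⇒ 7 7 7 7 7 5 5 7 5 5 7 7
j stops at 10 (7), i stops at 1 (7); swap ⇒ 7 7 7 7 7 5 5 7 5 5 7 7
j stops at 9 (5), i stops at 2 (7); swap ⇒ 7 7 5 7 7 5 5 7 5 7 7 7
j stops at 8 (5), i stops at 3 (7); swap ⇒ 7 7 5 5 7 5 5 7 7 7 7 7
j stops at 7 (7), i stops at 4 (7); swap ⇒ 7 7 5 5 7 5 5 7 7 7 7 7
j stops at 6, i stops at 7; i≥j ⇒ return 6. arr=7 7 5 5 7 5 5 7 7 7 7 7

7 7 5 5 7 5 5 7 7 7 7 7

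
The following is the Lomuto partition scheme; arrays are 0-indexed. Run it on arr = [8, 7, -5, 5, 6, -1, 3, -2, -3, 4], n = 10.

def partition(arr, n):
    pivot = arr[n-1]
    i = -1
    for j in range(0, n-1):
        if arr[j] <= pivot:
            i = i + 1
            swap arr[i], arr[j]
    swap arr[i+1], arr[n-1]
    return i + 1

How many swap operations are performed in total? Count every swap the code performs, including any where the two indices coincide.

pivot=4, i=-1
j=0: 8>4, skip
j=1: 7>4, skip
j=2: -5≤4, i=0, swap(0,2) ⇒ [-5, 7, 8, 5, 6, -1, 3, -2, -3, 4]
j=3: 5>4, skip
j=4: 6>4, skip
j=5: -1≤4, i=1, swap(1,5) ⇒ [-5, -1, 8, 5, 6, 7, 3, -2, -3, 4]
j=6: 3≤4, i=2, swap(2,6) ⇒ [-5, -1, 3, 5, 6, 7, 8, -2, -3, 4]
j=7: -2≤4, i=3, swap(3,7) ⇒ [-5, -1, 3, -2, 6, 7, 8, 5, -3, 4]
j=8: -3≤4, i=4, swap(4,8) ⇒ [-5, -1, 3, -2, -3, 7, 8, 5, 6, 4]
swap(5,9) ⇒ [-5, -1, 3, -2, -3, 4, 8, 5, 6, 7]; return 5

6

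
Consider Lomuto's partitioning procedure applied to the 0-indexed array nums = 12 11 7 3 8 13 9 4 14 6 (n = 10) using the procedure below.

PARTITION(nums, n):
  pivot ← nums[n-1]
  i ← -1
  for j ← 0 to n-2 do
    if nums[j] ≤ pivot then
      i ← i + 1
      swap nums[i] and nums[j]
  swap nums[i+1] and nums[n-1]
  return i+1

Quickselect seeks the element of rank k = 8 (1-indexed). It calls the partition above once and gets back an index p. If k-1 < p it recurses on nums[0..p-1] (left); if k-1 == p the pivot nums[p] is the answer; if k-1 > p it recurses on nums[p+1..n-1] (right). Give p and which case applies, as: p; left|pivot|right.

pivot=6, i=-1
j=0: 12>6, skip
j=1: 11>6, skip
j=2: 7>6, skip
j=3: 3≤6, i=0, swap(0,3) ⇒ 3 11 7 12 8 13 9 4 14 6
j=4: 8>6, skip
j=5: 13>6, skip
j=6: 9>6, skip
j=7: 4≤6, i=1, swap(1,7) ⇒ 3 4 7 12 8 13 9 11 14 6
j=8: 14>6, skip
swap(2,9) ⇒ 3 4 6 12 8 13 9 11 14 7; return 2
p = 2; k-1 = 7 > 2 ⇒ right

2; right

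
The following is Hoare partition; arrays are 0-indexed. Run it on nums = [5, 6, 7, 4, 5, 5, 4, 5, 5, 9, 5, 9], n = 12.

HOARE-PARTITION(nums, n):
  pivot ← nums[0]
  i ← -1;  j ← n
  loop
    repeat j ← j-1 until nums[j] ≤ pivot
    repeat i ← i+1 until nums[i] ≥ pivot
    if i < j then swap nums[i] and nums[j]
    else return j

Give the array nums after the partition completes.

[5, 5, 5, 4, 4, 5, 5, 7, 6, 9, 5, 9]

pivot = nums[0] = 5; i = -1, j = 12
j→10 (nums[10]=5≤5), i→0 (nums[0]=5≥5); i<j, swap → [5, 6, 7, 4, 5, 5, 4, 5, 5, 9, 5, 9]
j→8 (nums[8]=5≤5), i→1 (nums[1]=6≥5); i<j, swap → [5, 5, 7, 4, 5, 5, 4, 5, 6, 9, 5, 9]
j→7 (nums[7]=5≤5), i→2 (nums[2]=7≥5); i<j, swap → [5, 5, 5, 4, 5, 5, 4, 7, 6, 9, 5, 9]
j→6 (nums[6]=4≤5), i→4 (nums[4]=5≥5); i<j, swap → [5, 5, 5, 4, 4, 5, 5, 7, 6, 9, 5, 9]
j→5, i→5; i≥j, return j=5. nums = [5, 5, 5, 4, 4, 5, 5, 7, 6, 9, 5, 9]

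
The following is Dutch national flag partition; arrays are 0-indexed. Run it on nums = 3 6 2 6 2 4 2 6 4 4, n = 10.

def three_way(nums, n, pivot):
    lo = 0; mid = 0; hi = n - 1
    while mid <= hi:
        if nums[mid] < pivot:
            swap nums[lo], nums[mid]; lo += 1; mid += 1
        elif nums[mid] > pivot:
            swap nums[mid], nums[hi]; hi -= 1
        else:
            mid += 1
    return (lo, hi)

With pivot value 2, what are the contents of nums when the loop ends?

2 2 2 6 4 6 6 4 4 3

lo=0 mid=0 hi=9
3>2: swap(0,9), hi=8 ⇒ 4 6 2 6 2 4 2 6 4 3
4>2: swap(0,8), hi=7 ⇒ 4 6 2 6 2 4 2 6 4 3
4>2: swap(0,7), hi=6 ⇒ 6 6 2 6 2 4 2 4 4 3
6>2: swap(0,6), hi=5 ⇒ 2 6 2 6 2 4 6 4 4 3
2=2: mid=1
6>2: swap(1,5), hi=4 ⇒ 2 4 2 6 2 6 6 4 4 3
4>2: swap(1,4), hi=3 ⇒ 2 2 2 6 4 6 6 4 4 3
2=2: mid=2
2=2: mid=3
6>2: swap(3,3), hi=2 ⇒ 2 2 2 6 4 6 6 4 4 3
done. lo=0 hi=2; nums=2 2 2 6 4 6 6 4 4 3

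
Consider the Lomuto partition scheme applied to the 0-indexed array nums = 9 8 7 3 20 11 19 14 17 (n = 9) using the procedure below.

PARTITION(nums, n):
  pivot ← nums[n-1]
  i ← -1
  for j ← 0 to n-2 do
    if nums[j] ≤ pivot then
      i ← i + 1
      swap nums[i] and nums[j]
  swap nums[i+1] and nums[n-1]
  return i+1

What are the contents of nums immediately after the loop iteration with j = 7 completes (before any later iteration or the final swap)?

9 8 7 3 11 14 19 20 17

pivot = nums[8] = 17; i = -1
j=0: nums[0]=9 ≤ 17 → i=0, swap nums[0],nums[0] (no change) → 9 8 7 3 20 11 19 14 17
j=1: nums[1]=8 ≤ 17 → i=1, swap nums[1],nums[1] (no change) → 9 8 7 3 20 11 19 14 17
j=2: nums[2]=7 ≤ 17 → i=2, swap nums[2],nums[2] (no change) → 9 8 7 3 20 11 19 14 17
j=3: nums[3]=3 ≤ 17 → i=3, swap nums[3],nums[3] (no change) → 9 8 7 3 20 11 19 14 17
j=4: nums[4]=20 > 17 → no swap
j=5: nums[5]=11 ≤ 17 → i=4, swap nums[4],nums[5] → 9 8 7 3 11 20 19 14 17
j=6: nums[6]=19 > 17 → no swap
j=7: nums[7]=14 ≤ 17 → i=5, swap nums[5],nums[7] → 9 8 7 3 11 14 19 20 17
(after j=7) nums = 9 8 7 3 11 14 19 20 17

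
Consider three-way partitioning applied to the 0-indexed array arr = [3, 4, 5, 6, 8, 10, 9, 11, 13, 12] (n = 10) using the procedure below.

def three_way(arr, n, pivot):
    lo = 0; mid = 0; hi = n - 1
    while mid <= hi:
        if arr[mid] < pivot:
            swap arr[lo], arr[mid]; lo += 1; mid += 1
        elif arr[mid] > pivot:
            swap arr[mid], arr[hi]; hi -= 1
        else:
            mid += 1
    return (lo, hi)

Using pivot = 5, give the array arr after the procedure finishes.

pivot = 5; lo=0, mid=0, hi=9
arr[mid]=3<5: swap arr[0],arr[0]; lo=1,mid=1 → [3, 4, 5, 6, 8, 10, 9, 11, 13, 12]
arr[mid]=4<5: swap arr[1],arr[1]; lo=2,mid=2 → [3, 4, 5, 6, 8, 10, 9, 11, 13, 12]
arr[mid]=5=5: mid=3
arr[mid]=6>5: swap arr[3],arr[9]; hi=8 → [3, 4, 5, 12, 8, 10, 9, 11, 13, 6]
arr[mid]=12>5: swap arr[3],arr[8]; hi=7 → [3, 4, 5, 13, 8, 10, 9, 11, 12, 6]
arr[mid]=13>5: swap arr[3],arr[7]; hi=6 → [3, 4, 5, 11, 8, 10, 9, 13, 12, 6]
arr[mid]=11>5: swap arr[3],arr[6]; hi=5 → [3, 4, 5, 9, 8, 10, 11, 13, 12, 6]
arr[mid]=9>5: swap arr[3],arr[5]; hi=4 → [3, 4, 5, 10, 8, 9, 11, 13, 12, 6]
arr[mid]=10>5: swap arr[3],arr[4]; hi=3 → [3, 4, 5, 8, 10, 9, 11, 13, 12, 6]
arr[mid]=8>5: swap arr[3],arr[3]; hi=2 → [3, 4, 5, 8, 10, 9, 11, 13, 12, 6]
end: lo=2, hi=2; arr = [3, 4, 5, 8, 10, 9, 11, 13, 12, 6]

[3, 4, 5, 8, 10, 9, 11, 13, 12, 6]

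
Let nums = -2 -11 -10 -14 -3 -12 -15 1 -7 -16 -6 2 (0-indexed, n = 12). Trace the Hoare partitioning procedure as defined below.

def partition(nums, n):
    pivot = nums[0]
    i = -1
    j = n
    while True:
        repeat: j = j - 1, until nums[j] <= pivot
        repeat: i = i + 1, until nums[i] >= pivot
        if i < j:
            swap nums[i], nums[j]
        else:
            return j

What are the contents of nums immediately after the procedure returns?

-6 -11 -10 -14 -3 -12 -15 -16 -7 1 -2 2

pivot = nums[0] = -2; i = -1, j = 12
j→10 (nums[10]=-6≤-2), i→0 (nums[0]=-2≥-2); i<j, swap → -6 -11 -10 -14 -3 -12 -15 1 -7 -16 -2 2
j→9 (nums[9]=-16≤-2), i→7 (nums[7]=1≥-2); i<j, swap → -6 -11 -10 -14 -3 -12 -15 -16 -7 1 -2 2
j→8, i→9; i≥j, return j=8. nums = -6 -11 -10 -14 -3 -12 -15 -16 -7 1 -2 2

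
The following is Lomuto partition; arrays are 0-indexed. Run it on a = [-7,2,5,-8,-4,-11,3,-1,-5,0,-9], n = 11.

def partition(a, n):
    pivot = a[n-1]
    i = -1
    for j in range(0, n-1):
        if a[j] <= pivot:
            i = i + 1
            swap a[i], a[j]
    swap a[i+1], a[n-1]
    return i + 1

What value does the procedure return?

1

pivot = a[10] = -9; i = -1
j=0: a[0]=-7 > -9 → no swap
j=1: a[1]=2 > -9 → no swap
j=2: a[2]=5 > -9 → no swap
j=3: a[3]=-8 > -9 → no swap
j=4: a[4]=-4 > -9 → no swap
j=5: a[5]=-11 ≤ -9 → i=0, swap a[0],a[5] → [-11,2,5,-8,-4,-7,3,-1,-5,0,-9]
j=6: a[6]=3 > -9 → no swap
j=7: a[7]=-1 > -9 → no swap
j=8: a[8]=-5 > -9 → no swap
j=9: a[9]=0 > -9 → no swap
final swap a[1],a[10] → [-11,-9,5,-8,-4,-7,3,-1,-5,0,2]; return 1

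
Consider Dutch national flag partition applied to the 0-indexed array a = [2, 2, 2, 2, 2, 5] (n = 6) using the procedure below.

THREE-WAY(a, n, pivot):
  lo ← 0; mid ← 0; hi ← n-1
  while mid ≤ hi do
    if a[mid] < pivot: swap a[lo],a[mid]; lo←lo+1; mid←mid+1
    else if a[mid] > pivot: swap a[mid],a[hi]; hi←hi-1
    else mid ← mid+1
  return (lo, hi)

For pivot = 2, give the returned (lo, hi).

lo=0 mid=0 hi=5
2=2: mid=1
2=2: mid=2
2=2: mid=3
2=2: mid=4
2=2: mid=5
5>2: swap(5,5), hi=4 ⇒ [2, 2, 2, 2, 2, 5]
done. lo=0 hi=4; a=[2, 2, 2, 2, 2, 5]

(0, 4)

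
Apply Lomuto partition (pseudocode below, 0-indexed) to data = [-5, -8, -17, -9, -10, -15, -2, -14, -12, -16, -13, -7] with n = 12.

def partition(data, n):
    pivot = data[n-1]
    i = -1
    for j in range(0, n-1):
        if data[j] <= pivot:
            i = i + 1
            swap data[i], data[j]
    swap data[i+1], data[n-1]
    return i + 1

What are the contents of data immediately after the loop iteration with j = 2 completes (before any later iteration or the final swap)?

pivot = data[11] = -7; i = -1
j=0: data[0]=-5 > -7 → no swap
j=1: data[1]=-8 ≤ -7 → i=0, swap data[0],data[1] → [-8, -5, -17, -9, -10, -15, -2, -14, -12, -16, -13, -7]
j=2: data[2]=-17 ≤ -7 → i=1, swap data[1],data[2] → [-8, -17, -5, -9, -10, -15, -2, -14, -12, -16, -13, -7]
(after j=2) data = [-8, -17, -5, -9, -10, -15, -2, -14, -12, -16, -13, -7]

[-8, -17, -5, -9, -10, -15, -2, -14, -12, -16, -13, -7]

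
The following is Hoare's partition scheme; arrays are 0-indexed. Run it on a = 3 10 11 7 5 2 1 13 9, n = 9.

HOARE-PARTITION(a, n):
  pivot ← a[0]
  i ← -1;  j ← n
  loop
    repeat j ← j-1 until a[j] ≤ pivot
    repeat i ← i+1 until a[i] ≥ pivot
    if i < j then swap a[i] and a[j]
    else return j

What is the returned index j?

1

pivot = a[0] = 3; i = -1, j = 9
j→6 (a[6]=1≤3), i→0 (a[0]=3≥3); i<j, swap → 1 10 11 7 5 2 3 13 9
j→5 (a[5]=2≤3), i→1 (a[1]=10≥3); i<j, swap → 1 2 11 7 5 10 3 13 9
j→1, i→2; i≥j, return j=1. a = 1 2 11 7 5 10 3 13 9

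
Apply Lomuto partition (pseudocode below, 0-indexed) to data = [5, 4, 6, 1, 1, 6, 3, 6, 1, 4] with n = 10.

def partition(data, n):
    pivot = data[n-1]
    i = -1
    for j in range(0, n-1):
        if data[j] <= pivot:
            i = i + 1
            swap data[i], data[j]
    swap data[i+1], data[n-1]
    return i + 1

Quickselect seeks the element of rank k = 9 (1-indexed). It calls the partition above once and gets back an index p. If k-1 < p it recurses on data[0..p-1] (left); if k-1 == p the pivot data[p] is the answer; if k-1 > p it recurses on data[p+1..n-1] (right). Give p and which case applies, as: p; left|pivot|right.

5; right

pivot=4, i=-1
j=0: 5>4, skip
j=1: 4≤4, i=0, swap(0,1) ⇒ [4, 5, 6, 1, 1, 6, 3, 6, 1, 4]
j=2: 6>4, skip
j=3: 1≤4, i=1, swap(1,3) ⇒ [4, 1, 6, 5, 1, 6, 3, 6, 1, 4]
j=4: 1≤4, i=2, swap(2,4) ⇒ [4, 1, 1, 5, 6, 6, 3, 6, 1, 4]
j=5: 6>4, skip
j=6: 3≤4, i=3, swap(3,6) ⇒ [4, 1, 1, 3, 6, 6, 5, 6, 1, 4]
j=7: 6>4, skip
j=8: 1≤4, i=4, swap(4,8) ⇒ [4, 1, 1, 3, 1, 6, 5, 6, 6, 4]
swap(5,9) ⇒ [4, 1, 1, 3, 1, 4, 5, 6, 6, 6]; return 5
p = 5; k-1 = 8 > 5 ⇒ right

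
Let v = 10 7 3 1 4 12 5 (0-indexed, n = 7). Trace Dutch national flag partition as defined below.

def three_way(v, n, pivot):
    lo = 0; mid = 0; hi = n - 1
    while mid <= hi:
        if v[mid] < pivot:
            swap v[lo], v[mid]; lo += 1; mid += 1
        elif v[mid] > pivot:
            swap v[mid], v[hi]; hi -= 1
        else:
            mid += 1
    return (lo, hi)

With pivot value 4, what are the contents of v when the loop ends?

1 3 4 7 12 5 10

lo=0 mid=0 hi=6
10>4: swap(0,6), hi=5 ⇒ 5 7 3 1 4 12 10
5>4: swap(0,5), hi=4 ⇒ 12 7 3 1 4 5 10
12>4: swap(0,4), hi=3 ⇒ 4 7 3 1 12 5 10
4=4: mid=1
7>4: swap(1,3), hi=2 ⇒ 4 1 3 7 12 5 10
1<4: swap(0,1), lo=1 mid=2 ⇒ 1 4 3 7 12 5 10
3<4: swap(1,2), lo=2 mid=3 ⇒ 1 3 4 7 12 5 10
done. lo=2 hi=2; v=1 3 4 7 12 5 10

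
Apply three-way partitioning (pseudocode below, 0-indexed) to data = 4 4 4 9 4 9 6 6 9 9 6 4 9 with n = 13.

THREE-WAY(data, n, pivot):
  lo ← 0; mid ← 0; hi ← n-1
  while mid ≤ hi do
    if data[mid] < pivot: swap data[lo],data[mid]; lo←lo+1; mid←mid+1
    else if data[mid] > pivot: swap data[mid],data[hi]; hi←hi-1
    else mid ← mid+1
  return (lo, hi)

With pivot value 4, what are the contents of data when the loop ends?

lo=0 mid=0 hi=12
4=4: mid=1
4=4: mid=2
4=4: mid=3
9>4: swap(3,12), hi=11 ⇒ 4 4 4 9 4 9 6 6 9 9 6 4 9
9>4: swap(3,11), hi=10 ⇒ 4 4 4 4 4 9 6 6 9 9 6 9 9
4=4: mid=4
4=4: mid=5
9>4: swap(5,10), hi=9 ⇒ 4 4 4 4 4 6 6 6 9 9 9 9 9
6>4: swap(5,9), hi=8 ⇒ 4 4 4 4 4 9 6 6 9 6 9 9 9
9>4: swap(5,8), hi=7 ⇒ 4 4 4 4 4 9 6 6 9 6 9 9 9
9>4: swap(5,7), hi=6 ⇒ 4 4 4 4 4 6 6 9 9 6 9 9 9
6>4: swap(5,6), hi=5 ⇒ 4 4 4 4 4 6 6 9 9 6 9 9 9
6>4: swap(5,5), hi=4 ⇒ 4 4 4 4 4 6 6 9 9 6 9 9 9
done. lo=0 hi=4; data=4 4 4 4 4 6 6 9 9 6 9 9 9

4 4 4 4 4 6 6 9 9 6 9 9 9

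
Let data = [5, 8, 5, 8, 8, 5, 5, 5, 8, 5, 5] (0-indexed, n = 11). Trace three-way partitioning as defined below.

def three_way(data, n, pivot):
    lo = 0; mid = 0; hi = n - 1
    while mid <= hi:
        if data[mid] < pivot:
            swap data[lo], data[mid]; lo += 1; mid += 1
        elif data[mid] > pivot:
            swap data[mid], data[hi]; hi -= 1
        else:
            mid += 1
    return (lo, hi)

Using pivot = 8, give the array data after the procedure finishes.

lo=0 mid=0 hi=10
5<8: swap(0,0), lo=1 mid=1 ⇒ [5, 8, 5, 8, 8, 5, 5, 5, 8, 5, 5]
8=8: mid=2
5<8: swap(1,2), lo=2 mid=3 ⇒ [5, 5, 8, 8, 8, 5, 5, 5, 8, 5, 5]
8=8: mid=4
8=8: mid=5
5<8: swap(2,5), lo=3 mid=6 ⇒ [5, 5, 5, 8, 8, 8, 5, 5, 8, 5, 5]
5<8: swap(3,6), lo=4 mid=7 ⇒ [5, 5, 5, 5, 8, 8, 8, 5, 8, 5, 5]
5<8: swap(4,7), lo=5 mid=8 ⇒ [5, 5, 5, 5, 5, 8, 8, 8, 8, 5, 5]
8=8: mid=9
5<8: swap(5,9), lo=6 mid=10 ⇒ [5, 5, 5, 5, 5, 5, 8, 8, 8, 8, 5]
5<8: swap(6,10), lo=7 mid=11 ⇒ [5, 5, 5, 5, 5, 5, 5, 8, 8, 8, 8]
done. lo=7 hi=10; data=[5, 5, 5, 5, 5, 5, 5, 8, 8, 8, 8]

[5, 5, 5, 5, 5, 5, 5, 8, 8, 8, 8]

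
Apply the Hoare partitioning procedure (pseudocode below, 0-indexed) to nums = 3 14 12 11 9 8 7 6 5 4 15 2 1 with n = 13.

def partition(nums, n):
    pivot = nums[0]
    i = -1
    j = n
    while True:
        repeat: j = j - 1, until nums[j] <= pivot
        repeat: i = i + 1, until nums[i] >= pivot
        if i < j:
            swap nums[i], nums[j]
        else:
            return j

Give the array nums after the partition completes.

pivot=3
j stops at 12 (1), i stops at 0 (3); swap ⇒ 1 14 12 11 9 8 7 6 5 4 15 2 3
j stops at 11 (2), i stops at 1 (14); swap ⇒ 1 2 12 11 9 8 7 6 5 4 15 14 3
j stops at 1, i stops at 2; i≥j ⇒ return 1. nums=1 2 12 11 9 8 7 6 5 4 15 14 3

1 2 12 11 9 8 7 6 5 4 15 14 3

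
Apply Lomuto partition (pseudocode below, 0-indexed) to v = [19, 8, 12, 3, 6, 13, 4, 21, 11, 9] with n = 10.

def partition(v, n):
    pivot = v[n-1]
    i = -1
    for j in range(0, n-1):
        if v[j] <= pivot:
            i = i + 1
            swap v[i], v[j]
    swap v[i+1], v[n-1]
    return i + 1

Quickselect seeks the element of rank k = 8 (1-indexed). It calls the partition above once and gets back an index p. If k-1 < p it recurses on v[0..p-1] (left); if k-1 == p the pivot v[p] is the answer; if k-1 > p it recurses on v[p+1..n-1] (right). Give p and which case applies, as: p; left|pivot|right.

pivot = v[9] = 9; i = -1
j=0: v[0]=19 > 9 → no swap
j=1: v[1]=8 ≤ 9 → i=0, swap v[0],v[1] → [8, 19, 12, 3, 6, 13, 4, 21, 11, 9]
j=2: v[2]=12 > 9 → no swap
j=3: v[3]=3 ≤ 9 → i=1, swap v[1],v[3] → [8, 3, 12, 19, 6, 13, 4, 21, 11, 9]
j=4: v[4]=6 ≤ 9 → i=2, swap v[2],v[4] → [8, 3, 6, 19, 12, 13, 4, 21, 11, 9]
j=5: v[5]=13 > 9 → no swap
j=6: v[6]=4 ≤ 9 → i=3, swap v[3],v[6] → [8, 3, 6, 4, 12, 13, 19, 21, 11, 9]
j=7: v[7]=21 > 9 → no swap
j=8: v[8]=11 > 9 → no swap
final swap v[4],v[9] → [8, 3, 6, 4, 9, 13, 19, 21, 11, 12]; return 4
p = 4; k-1 = 7 > 4 ⇒ right

4; right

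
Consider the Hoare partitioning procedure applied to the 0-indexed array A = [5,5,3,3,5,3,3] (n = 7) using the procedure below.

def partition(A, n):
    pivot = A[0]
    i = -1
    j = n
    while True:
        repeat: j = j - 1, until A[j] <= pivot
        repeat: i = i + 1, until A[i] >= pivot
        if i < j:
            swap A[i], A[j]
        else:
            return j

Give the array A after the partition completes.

pivot=5
j stops at 6 (3), i stops at 0 (5); swap ⇒ [3,5,3,3,5,3,5]
j stops at 5 (3), i stops at 1 (5); swap ⇒ [3,3,3,3,5,5,5]
j stops at 4, i stops at 4; i≥j ⇒ return 4. A=[3,3,3,3,5,5,5]

[3,3,3,3,5,5,5]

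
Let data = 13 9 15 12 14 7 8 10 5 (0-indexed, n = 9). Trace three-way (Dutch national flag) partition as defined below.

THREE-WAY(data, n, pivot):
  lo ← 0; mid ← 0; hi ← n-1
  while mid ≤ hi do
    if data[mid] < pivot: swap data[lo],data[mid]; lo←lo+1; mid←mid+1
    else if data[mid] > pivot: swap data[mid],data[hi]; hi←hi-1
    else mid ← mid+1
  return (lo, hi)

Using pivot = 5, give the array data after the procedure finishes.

pivot = 5; lo=0, mid=0, hi=8
data[mid]=13>5: swap data[0],data[8]; hi=7 → 5 9 15 12 14 7 8 10 13
data[mid]=5=5: mid=1
data[mid]=9>5: swap data[1],data[7]; hi=6 → 5 10 15 12 14 7 8 9 13
data[mid]=10>5: swap data[1],data[6]; hi=5 → 5 8 15 12 14 7 10 9 13
data[mid]=8>5: swap data[1],data[5]; hi=4 → 5 7 15 12 14 8 10 9 13
data[mid]=7>5: swap data[1],data[4]; hi=3 → 5 14 15 12 7 8 10 9 13
data[mid]=14>5: swap data[1],data[3]; hi=2 → 5 12 15 14 7 8 10 9 13
data[mid]=12>5: swap data[1],data[2]; hi=1 → 5 15 12 14 7 8 10 9 13
data[mid]=15>5: swap data[1],data[1]; hi=0 → 5 15 12 14 7 8 10 9 13
end: lo=0, hi=0; data = 5 15 12 14 7 8 10 9 13

5 15 12 14 7 8 10 9 13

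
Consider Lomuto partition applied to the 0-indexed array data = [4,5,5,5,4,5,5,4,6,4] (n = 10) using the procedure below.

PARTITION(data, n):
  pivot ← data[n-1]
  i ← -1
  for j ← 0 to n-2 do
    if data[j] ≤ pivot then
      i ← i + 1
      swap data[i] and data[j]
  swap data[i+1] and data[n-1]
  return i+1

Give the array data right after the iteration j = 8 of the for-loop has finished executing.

[4,4,4,5,5,5,5,5,6,4]

pivot = data[9] = 4; i = -1
j=0: data[0]=4 ≤ 4 → i=0, swap data[0],data[0] (no change) → [4,5,5,5,4,5,5,4,6,4]
j=1: data[1]=5 > 4 → no swap
j=2: data[2]=5 > 4 → no swap
j=3: data[3]=5 > 4 → no swap
j=4: data[4]=4 ≤ 4 → i=1, swap data[1],data[4] → [4,4,5,5,5,5,5,4,6,4]
j=5: data[5]=5 > 4 → no swap
j=6: data[6]=5 > 4 → no swap
j=7: data[7]=4 ≤ 4 → i=2, swap data[2],data[7] → [4,4,4,5,5,5,5,5,6,4]
j=8: data[8]=6 > 4 → no swap
(after j=8) data = [4,4,4,5,5,5,5,5,6,4]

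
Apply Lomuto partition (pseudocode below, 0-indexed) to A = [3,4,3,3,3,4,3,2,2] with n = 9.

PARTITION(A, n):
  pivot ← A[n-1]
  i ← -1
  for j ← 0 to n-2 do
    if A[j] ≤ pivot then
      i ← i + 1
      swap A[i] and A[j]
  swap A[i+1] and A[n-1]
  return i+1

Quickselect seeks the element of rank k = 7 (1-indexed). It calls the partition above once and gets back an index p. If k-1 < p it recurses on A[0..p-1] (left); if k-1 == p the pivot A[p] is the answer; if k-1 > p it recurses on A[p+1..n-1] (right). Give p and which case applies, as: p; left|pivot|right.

1; right

pivot=2, i=-1
j=0: 3>2, skip
j=1: 4>2, skip
j=2: 3>2, skip
j=3: 3>2, skip
j=4: 3>2, skip
j=5: 4>2, skip
j=6: 3>2, skip
j=7: 2≤2, i=0, swap(0,7) ⇒ [2,4,3,3,3,4,3,3,2]
swap(1,8) ⇒ [2,2,3,3,3,4,3,3,4]; return 1
p = 1; k-1 = 6 > 1 ⇒ right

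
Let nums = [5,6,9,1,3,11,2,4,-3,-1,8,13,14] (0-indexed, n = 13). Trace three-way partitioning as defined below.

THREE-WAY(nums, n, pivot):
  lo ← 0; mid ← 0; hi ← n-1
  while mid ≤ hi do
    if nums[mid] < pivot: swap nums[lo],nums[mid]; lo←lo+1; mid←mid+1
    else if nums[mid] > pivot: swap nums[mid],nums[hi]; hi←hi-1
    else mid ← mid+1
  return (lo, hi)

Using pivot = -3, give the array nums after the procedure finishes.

[-3,9,1,3,11,2,4,6,-1,8,13,14,5]

lo=0 mid=0 hi=12
5>-3: swap(0,12), hi=11 ⇒ [14,6,9,1,3,11,2,4,-3,-1,8,13,5]
14>-3: swap(0,11), hi=10 ⇒ [13,6,9,1,3,11,2,4,-3,-1,8,14,5]
13>-3: swap(0,10), hi=9 ⇒ [8,6,9,1,3,11,2,4,-3,-1,13,14,5]
8>-3: swap(0,9), hi=8 ⇒ [-1,6,9,1,3,11,2,4,-3,8,13,14,5]
-1>-3: swap(0,8), hi=7 ⇒ [-3,6,9,1,3,11,2,4,-1,8,13,14,5]
-3=-3: mid=1
6>-3: swap(1,7), hi=6 ⇒ [-3,4,9,1,3,11,2,6,-1,8,13,14,5]
4>-3: swap(1,6), hi=5 ⇒ [-3,2,9,1,3,11,4,6,-1,8,13,14,5]
2>-3: swap(1,5), hi=4 ⇒ [-3,11,9,1,3,2,4,6,-1,8,13,14,5]
11>-3: swap(1,4), hi=3 ⇒ [-3,3,9,1,11,2,4,6,-1,8,13,14,5]
3>-3: swap(1,3), hi=2 ⇒ [-3,1,9,3,11,2,4,6,-1,8,13,14,5]
1>-3: swap(1,2), hi=1 ⇒ [-3,9,1,3,11,2,4,6,-1,8,13,14,5]
9>-3: swap(1,1), hi=0 ⇒ [-3,9,1,3,11,2,4,6,-1,8,13,14,5]
done. lo=0 hi=0; nums=[-3,9,1,3,11,2,4,6,-1,8,13,14,5]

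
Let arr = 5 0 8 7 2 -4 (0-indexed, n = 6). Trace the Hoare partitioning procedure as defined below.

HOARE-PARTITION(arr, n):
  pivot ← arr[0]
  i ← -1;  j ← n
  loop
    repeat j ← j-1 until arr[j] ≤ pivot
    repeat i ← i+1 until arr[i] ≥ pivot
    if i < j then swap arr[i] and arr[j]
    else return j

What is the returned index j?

2

pivot = arr[0] = 5; i = -1, j = 6
j→5 (arr[5]=-4≤5), i→0 (arr[0]=5≥5); i<j, swap → -4 0 8 7 2 5
j→4 (arr[4]=2≤5), i→2 (arr[2]=8≥5); i<j, swap → -4 0 2 7 8 5
j→2, i→3; i≥j, return j=2. arr = -4 0 2 7 8 5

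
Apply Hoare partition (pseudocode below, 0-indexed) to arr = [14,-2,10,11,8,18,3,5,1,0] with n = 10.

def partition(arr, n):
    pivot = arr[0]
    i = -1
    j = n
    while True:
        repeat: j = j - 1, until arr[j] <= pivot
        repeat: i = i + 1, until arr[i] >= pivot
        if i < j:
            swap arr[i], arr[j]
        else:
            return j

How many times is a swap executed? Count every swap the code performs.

pivot=14
j stops at 9 (0), i stops at 0 (14); swap ⇒ [0,-2,10,11,8,18,3,5,1,14]
j stops at 8 (1), i stops at 5 (18); swap ⇒ [0,-2,10,11,8,1,3,5,18,14]
j stops at 7, i stops at 8; i≥j ⇒ return 7. arr=[0,-2,10,11,8,1,3,5,18,14]

2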